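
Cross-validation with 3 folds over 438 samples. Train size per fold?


Fold size = 438/3 = 146
Training per fold = 438 - 146 = 292

292


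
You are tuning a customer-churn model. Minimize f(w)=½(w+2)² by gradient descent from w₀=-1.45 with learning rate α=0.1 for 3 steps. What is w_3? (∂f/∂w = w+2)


step 1: grad = -1.45+2 = 0.55; w = -1.45 - 0.1·(0.55) = -1.505
step 2: grad = -1.505+2 = 0.495; w = -1.505 - 0.1·(0.495) = -1.5545
step 3: grad = -1.5545+2 = 0.4455; w = -1.5545 - 0.1·(0.4455) = -1.59905

-1.59905


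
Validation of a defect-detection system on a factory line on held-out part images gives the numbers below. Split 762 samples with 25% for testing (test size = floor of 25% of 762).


Test = ⌊762·25/100⌋ = 190
Train = 762 - 190 = 572

Train: 572, Test: 190


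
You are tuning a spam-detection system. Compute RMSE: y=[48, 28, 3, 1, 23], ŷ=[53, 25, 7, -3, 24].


MSE = 67/5 = 13.4
RMSE = √(67/5) = 3.6606

3.6606


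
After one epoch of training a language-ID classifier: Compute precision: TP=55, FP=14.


Precision = TP/(TP+FP)
= 55/(55+14)
= 55/69 = 79.71%

79.71%


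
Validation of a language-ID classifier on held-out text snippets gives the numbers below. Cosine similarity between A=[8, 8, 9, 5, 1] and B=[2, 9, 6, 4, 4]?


A·B = 8·2 + 8·9 + 9·6 + 5·4 + 1·4 = 166
‖A‖ = √235 = 15.3297, ‖B‖ = √153 = 12.3693
cos = 166/(√235·√153) = 166/√35955 = 0.8754

0.8754


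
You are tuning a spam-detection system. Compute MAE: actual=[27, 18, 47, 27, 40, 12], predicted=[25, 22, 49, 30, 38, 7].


Absolute errors: |27-25|=2, |18-22|=4, |47-49|=2, |27-30|=3, |40-38|=2, |12-7|=5
Sum = 18
MAE = 18/6 = 3

3


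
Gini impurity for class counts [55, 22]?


Probabilities: [55/77, 22/77] ≈ [0.7143, 0.2857]
Σpᵢ² = (3025 + 484)/77² = 3509/5929
Gini = 1 - Σpᵢ² = 1 - 3509/5929 = 0.4082

0.4082


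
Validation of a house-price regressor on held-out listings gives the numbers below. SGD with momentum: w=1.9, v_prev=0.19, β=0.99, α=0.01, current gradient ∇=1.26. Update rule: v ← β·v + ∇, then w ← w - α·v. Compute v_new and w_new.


v_new = 0.99·0.19 + 1.26 = 0.1881 + 1.26 = 1.4481
w_new = 1.9 - 0.01·1.4481 = 1.9 - 0.014481 = 1.885519

v_new=1.4481, w_new=1.885519


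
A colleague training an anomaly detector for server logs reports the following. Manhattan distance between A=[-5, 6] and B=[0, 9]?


d = |-5-0| + |6-9|
  = 5 + 3
  = 8

8


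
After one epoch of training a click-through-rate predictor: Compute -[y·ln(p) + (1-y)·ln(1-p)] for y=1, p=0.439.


BCE = -[y·ln(p) + (1-y)·ln(1-p)]
= -1·ln(0.439) - 0
= -ln(0.439) = 0.8233

0.8233


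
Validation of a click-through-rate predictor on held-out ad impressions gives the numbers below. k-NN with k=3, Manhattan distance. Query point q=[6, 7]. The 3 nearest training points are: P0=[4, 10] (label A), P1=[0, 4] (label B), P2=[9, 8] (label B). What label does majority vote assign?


d(q,P0) = 5  (label A)
d(q,P1) = 9  (label B)
d(q,P2) = 4  (label B)
Votes: A=1, B=2
Majority → B

B


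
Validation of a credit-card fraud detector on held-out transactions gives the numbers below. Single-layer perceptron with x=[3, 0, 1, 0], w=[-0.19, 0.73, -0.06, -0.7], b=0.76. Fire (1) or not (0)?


z = (3)·(-0.19) + (0)·(0.73) + (1)·(-0.06) + (0)·(-0.7) + 0.76
  = 0.13
step(z) = 1 (z≥0)

1


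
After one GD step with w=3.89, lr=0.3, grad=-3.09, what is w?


w_new = w - α·∇
= 3.89 - 0.3·-3.09
= 3.89 + 0.927
= 4.817

4.817


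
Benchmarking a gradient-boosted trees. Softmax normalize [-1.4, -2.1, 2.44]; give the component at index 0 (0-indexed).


Exponentials: e^-1.4=0.2466, e^-2.1=0.1225, e^2.44=11.473
Sum = 11.8421
Softmax = [0.0208, 0.0103, 0.9688]
p[0] = 0.2466/11.8421 = 0.0208

0.0208


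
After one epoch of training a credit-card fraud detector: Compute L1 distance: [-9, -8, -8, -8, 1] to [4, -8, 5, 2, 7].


d = |-9-4| + |-8+ 8| + |-8-5| + |-8-2| + |1-7|
  = 13 + 0 + 13 + 10 + 6
  = 42

42


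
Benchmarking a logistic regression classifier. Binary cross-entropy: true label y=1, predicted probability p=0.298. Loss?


BCE = -[y·ln(p) + (1-y)·ln(1-p)]
= -1·ln(0.298) - 0
= -ln(0.298) = 1.2107

1.2107


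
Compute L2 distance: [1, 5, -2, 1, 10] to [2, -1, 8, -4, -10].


d = √((1-2)² + (5+ 1)² + (-2-8)² + (1+ 4)² + (10+ 10)²)
  = √(1 + 36 + 100 + 25 + 400)
  = √562 = 23.7065

23.7065


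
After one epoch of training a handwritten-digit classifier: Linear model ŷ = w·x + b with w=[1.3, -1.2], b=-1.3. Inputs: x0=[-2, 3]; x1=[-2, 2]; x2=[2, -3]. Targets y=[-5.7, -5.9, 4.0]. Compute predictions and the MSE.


ŷ0 = (1.3)·(-2) + (-1.2)·(3) - 1.3 = -7.5
ŷ1 = (1.3)·(-2) + (-1.2)·(2) - 1.3 = -6.3
ŷ2 = (1.3)·(2) + (-1.2)·(-3) - 1.3 = 4.9
errors² = [3.24, 0.16, 0.81]
MSE = 4.2100/3 = 1.4033

1.4033


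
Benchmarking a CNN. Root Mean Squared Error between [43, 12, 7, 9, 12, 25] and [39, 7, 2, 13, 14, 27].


MSE = 90/6 = 15
RMSE = √(90/6) = 3.873

3.873


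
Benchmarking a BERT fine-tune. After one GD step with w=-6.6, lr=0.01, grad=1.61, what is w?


w_new = w - α·∇
= -6.6 - 0.01·1.61
= -6.6 - 0.0161
= -6.6161

-6.6161


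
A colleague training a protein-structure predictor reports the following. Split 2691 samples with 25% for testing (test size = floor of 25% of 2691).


Test = ⌊2691·25/100⌋ = 672
Train = 2691 - 672 = 2019

Train: 2019, Test: 672


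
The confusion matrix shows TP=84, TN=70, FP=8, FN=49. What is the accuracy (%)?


Accuracy = (TP+TN)/(TP+TN+FP+FN)
= (84+70)/(211)
= 154/211 = 72.99%

72.99%


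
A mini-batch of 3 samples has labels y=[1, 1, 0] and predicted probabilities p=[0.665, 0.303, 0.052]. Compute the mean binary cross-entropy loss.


L[0] = -ln(0.665) = 0.408
L[1] = -ln(0.303) = 1.194
L[2] = -ln(1-0.052) = -ln(0.948) = 0.0534
mean = (0.408 + 1.194 + 0.0534)/3 = 0.5518

0.5518


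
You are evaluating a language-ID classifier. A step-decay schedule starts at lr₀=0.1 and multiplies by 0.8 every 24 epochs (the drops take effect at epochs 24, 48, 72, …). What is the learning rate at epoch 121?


n_drops = ⌊121/24⌋ = 5
lr = 0.1·0.8^5 = 0.1·0.32768 = 0.032768

0.032768


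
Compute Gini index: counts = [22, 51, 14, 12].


Probabilities: [22/99, 51/99, 14/99, 12/99] ≈ [0.2222, 0.5152, 0.1414, 0.1212]
Σpᵢ² = (484 + 2601 + 196 + 144)/99² = 3425/9801
Gini = 1 - Σpᵢ² = 1 - 3425/9801 = 0.6505

0.6505


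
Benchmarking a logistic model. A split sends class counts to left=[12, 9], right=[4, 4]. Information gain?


Parent = [16, 13], H_parent = 0.9923
H_left = 0.9852 (n=21), H_right = 1 (n=8)
H_children = (21/29)·0.9852 + (8/29)·1 = 0.9893
IG = 0.9923 - 0.9893 = 0.003

0.003


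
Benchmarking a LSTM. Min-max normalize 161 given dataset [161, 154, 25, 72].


min=25, max=161
(161-25)/(161-25) = 136/136 = 1.0

1.0


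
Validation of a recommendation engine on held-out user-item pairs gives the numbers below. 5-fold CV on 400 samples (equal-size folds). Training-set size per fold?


Fold size = 400/5 = 80
Training per fold = 400 - 80 = 320

320


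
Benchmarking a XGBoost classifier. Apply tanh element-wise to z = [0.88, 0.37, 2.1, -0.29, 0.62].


tanh(0.88) = 0.7064
tanh(0.37) = 0.354
tanh(2.1) = 0.9705
tanh(-0.29) = -0.2821
tanh(0.62) = 0.5511
result = [0.7064, 0.354, 0.9705, -0.2821, 0.5511]

[0.7064, 0.354, 0.9705, -0.2821, 0.5511]


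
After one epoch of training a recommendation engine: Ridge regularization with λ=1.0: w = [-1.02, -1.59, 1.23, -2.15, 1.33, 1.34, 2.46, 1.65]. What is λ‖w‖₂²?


‖w‖₂² = (-1.02)² + (-1.59)² + (1.23)² + (-2.15)² + (1.33)² + (1.34)² + (2.46)² + (1.65)²
     = 1.0404 + 2.5281 + 1.5129 + 4.6225 + 1.7689 + 1.7956 + 6.0516 + 2.7225
     = 22.0425
λ·‖w‖₂² = 1.0·22.0425 = 22.0425

22.0425


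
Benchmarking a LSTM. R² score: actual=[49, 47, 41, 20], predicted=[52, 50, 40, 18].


ȳ = 39.25
SS_res = Σ(y-ŷ)² = 23
SS_tot = Σ(y-ȳ)² = 528.75
R² = 1 - SS_res/SS_tot = 1 - 0.0435 = 0.9565

0.9565


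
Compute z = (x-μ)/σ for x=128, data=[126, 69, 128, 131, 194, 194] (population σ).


μ = 140.3333, σ = 43.3846
z = (128 - 140.3333)/43.3846 = -0.2843

-0.2843


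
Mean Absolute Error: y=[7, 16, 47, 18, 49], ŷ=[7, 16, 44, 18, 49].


Absolute errors: |7-7|=0, |16-16|=0, |47-44|=3, |18-18|=0, |49-49|=0
Sum = 3
MAE = 3/5 = 3/5

3/5


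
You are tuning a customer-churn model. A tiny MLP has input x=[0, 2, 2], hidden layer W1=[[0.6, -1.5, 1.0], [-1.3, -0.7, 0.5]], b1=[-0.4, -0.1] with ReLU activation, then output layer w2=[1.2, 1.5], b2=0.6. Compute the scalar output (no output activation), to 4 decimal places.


z1[0] = (0.6)·(0) + (-1.5)·(2) + (1.0)·(2) - 0.4 = -1.4
z1[1] = (-1.3)·(0) + (-0.7)·(2) + (0.5)·(2) - 0.1 = -0.5
h = ReLU(z1) = [0.0, 0.0]
output = (1.2)·(0.0) + (1.5)·(0.0) + 0.6 = 0.6

0.6


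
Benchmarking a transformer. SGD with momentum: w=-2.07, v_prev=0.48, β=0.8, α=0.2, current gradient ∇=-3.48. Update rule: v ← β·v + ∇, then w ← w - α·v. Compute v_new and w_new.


v_new = 0.8·0.48 - 3.48 = 0.384 - 3.48 = -3.096
w_new = -2.07 - 0.2·-3.096 = -2.07 + 0.6192 = -1.4508

v_new=-3.096, w_new=-1.4508


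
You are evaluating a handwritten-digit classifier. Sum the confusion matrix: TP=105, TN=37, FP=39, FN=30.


Total = TP + TN + FP + FN
= 105 + 37 + 39 + 30
= 211
(Predicted positive: 144, predicted negative: 67)

211


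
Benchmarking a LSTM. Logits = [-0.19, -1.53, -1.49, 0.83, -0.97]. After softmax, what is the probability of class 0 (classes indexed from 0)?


Exponentials: e^-0.19=0.827, e^-1.53=0.2165, e^-1.49=0.2254, e^0.83=2.2933, e^-0.97=0.3791
Sum = 3.9413
Softmax = [0.2098, 0.0549, 0.0572, 0.5819, 0.0962]
p[0] = 0.827/3.9413 = 0.2098

0.2098


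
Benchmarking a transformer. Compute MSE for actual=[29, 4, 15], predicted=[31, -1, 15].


Squared errors: (29-31)²=4, (4+ 1)²=25, (15-15)²=0
Sum = 29
MSE = 29/3 = 29/3

29/3


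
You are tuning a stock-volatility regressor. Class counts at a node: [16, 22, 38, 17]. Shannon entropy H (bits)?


Probabilities: [16/93, 22/93, 38/93, 17/93] ≈ [0.172, 0.2366, 0.4086, 0.1828]
H = -((16/93)·log₂(16/93) + (22/93)·log₂(22/93) + (38/93)·log₂(38/93) + (17/93)·log₂(17/93))
  = 1.9046 bits

1.9046 bits


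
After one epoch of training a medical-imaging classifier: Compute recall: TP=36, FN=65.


Recall = TP/(TP+FN)
= 36/(36+65)
= 36/101 = 35.64%

35.64%


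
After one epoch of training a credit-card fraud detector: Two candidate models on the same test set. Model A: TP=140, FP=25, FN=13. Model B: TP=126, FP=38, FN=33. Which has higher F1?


Model A: P=140/165=0.8485, R=140/153=0.915, F1=2PR/(P+R)=2TP/(2TP+FP+FN)=280/318=0.8805
Model B: P=126/164=0.7683, R=126/159=0.7925, F1=2PR/(P+R)=2TP/(2TP+FP+FN)=252/323=0.7802
0.8805 > 0.7802 → Model A

Model A


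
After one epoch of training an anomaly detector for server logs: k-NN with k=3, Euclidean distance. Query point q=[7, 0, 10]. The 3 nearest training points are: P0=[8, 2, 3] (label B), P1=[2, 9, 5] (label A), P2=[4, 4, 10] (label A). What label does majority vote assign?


d(q,P0) = 7.3485  (label B)
d(q,P1) = 11.4455  (label A)
d(q,P2) = 5.0  (label A)
Votes: A=2, B=1
Majority → A

A


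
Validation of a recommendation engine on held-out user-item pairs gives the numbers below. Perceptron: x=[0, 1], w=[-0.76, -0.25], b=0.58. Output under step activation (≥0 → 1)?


z = (0)·(-0.76) + (1)·(-0.25) + 0.58
  = 0.33
step(z) = 1 (z≥0)

1


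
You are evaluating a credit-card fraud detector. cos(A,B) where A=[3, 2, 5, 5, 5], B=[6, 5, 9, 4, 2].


A·B = 3·6 + 2·5 + 5·9 + 5·4 + 5·2 = 103
‖A‖ = √88 = 9.3808, ‖B‖ = √162 = 12.7279
cos = 103/(√88·√162) = 103/√14256 = 0.8627

0.8627


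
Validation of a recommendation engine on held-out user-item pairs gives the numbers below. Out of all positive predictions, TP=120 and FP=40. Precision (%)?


Precision = TP/(TP+FP)
= 120/(120+40)
= 120/160 = 75.0%

75.0%


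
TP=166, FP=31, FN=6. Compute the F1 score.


Precision = 166/197 = 0.8426
Recall = 166/172 = 0.9651
F1 = 2·P·R/(P+R) = 2·TP/(2·TP+FP+FN) = 332/(332+31+6) = 332/369 = 0.8997

0.8997


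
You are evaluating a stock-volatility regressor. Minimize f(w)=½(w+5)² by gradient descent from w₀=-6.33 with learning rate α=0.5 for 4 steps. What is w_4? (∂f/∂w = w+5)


step 1: grad = -6.33+5 = -1.33; w = -6.33 - 0.5·(-1.33) = -5.665
step 2: grad = -5.665+5 = -0.665; w = -5.665 - 0.5·(-0.665) = -5.3325
step 3: grad = -5.3325+5 = -0.3325; w = -5.3325 - 0.5·(-0.3325) = -5.16625
step 4: grad = -5.16625+5 = -0.16625; w = -5.16625 - 0.5·(-0.16625) = -5.083125

-5.083125


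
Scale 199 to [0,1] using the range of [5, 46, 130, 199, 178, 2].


min=2, max=199
(199-2)/(199-2) = 197/197 = 1.0

1.0


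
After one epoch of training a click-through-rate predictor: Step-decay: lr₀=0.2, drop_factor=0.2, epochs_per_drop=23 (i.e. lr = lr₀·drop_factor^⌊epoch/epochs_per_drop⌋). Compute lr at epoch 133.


n_drops = ⌊133/23⌋ = 5
lr = 0.2·0.2^5 = 0.2·0.00032 = 0.000064

0.000064


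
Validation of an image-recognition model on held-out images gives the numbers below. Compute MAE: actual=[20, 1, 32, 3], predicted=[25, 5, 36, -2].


Absolute errors: |20-25|=5, |1-5|=4, |32-36|=4, |3+ 2|=5
Sum = 18
MAE = 18/4 = 9/2

9/2


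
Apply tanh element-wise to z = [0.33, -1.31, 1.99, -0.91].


tanh(0.33) = 0.3185
tanh(-1.31) = -0.8643
tanh(1.99) = 0.9633
tanh(-0.91) = -0.7211
result = [0.3185, -0.8643, 0.9633, -0.7211]

[0.3185, -0.8643, 0.9633, -0.7211]


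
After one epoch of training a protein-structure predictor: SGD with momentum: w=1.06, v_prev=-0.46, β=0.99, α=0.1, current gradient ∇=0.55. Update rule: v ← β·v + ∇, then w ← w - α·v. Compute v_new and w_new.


v_new = 0.99·-0.46 + 0.55 = -0.4554 + 0.55 = 0.0946
w_new = 1.06 - 0.1·0.0946 = 1.06 - 0.00946 = 1.05054

v_new=0.0946, w_new=1.05054


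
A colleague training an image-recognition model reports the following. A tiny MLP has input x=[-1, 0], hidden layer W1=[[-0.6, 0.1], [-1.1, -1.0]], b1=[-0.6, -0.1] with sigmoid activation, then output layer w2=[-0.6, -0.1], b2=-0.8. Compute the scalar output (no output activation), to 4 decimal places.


z1[0] = (-0.6)·(-1) + (0.1)·(0) - 0.6 = 0.0
z1[1] = (-1.1)·(-1) + (-1.0)·(0) - 0.1 = 1.0
h = sigmoid(z1) = [0.5, 0.7311]
output = (-0.6)·(0.5) + (-0.1)·(0.7311) - 0.8 = -1.1731

-1.1731


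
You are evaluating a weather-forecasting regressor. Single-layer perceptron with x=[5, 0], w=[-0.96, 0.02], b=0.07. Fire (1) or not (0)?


z = (5)·(-0.96) + (0)·(0.02) + 0.07
  = -4.73
step(z) = 0 (z<0)

0


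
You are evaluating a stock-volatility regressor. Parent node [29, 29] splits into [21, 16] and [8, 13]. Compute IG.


Parent = [29, 29], H_parent = 1
H_left = 0.9868 (n=37), H_right = 0.9587 (n=21)
H_children = (37/58)·0.9868 + (21/58)·0.9587 = 0.9766
IG = 1 - 0.9766 = 0.0234

0.0234


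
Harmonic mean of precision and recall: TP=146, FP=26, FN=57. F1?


Precision = 146/172 = 0.8488
Recall = 146/203 = 0.7192
F1 = 2·P·R/(P+R) = 2·TP/(2·TP+FP+FN) = 292/(292+26+57) = 292/375 = 0.7787

0.7787


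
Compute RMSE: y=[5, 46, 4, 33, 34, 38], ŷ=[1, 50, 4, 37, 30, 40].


MSE = 68/6 = 11.3333
RMSE = √(68/6) = 3.3665

3.3665


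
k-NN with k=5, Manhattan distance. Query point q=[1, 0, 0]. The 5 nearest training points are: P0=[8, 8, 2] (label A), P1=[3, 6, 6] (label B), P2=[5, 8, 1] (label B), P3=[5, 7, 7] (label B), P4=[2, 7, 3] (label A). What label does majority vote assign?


d(q,P0) = 17  (label A)
d(q,P1) = 14  (label B)
d(q,P2) = 13  (label B)
d(q,P3) = 18  (label B)
d(q,P4) = 11  (label A)
Votes: A=2, B=3
Majority → B

B


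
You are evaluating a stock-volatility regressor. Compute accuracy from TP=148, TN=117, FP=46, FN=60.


Accuracy = (TP+TN)/(TP+TN+FP+FN)
= (148+117)/(371)
= 265/371 = 71.43%

71.43%


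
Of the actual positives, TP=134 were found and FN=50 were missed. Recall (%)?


Recall = TP/(TP+FN)
= 134/(134+50)
= 134/184 = 72.83%

72.83%


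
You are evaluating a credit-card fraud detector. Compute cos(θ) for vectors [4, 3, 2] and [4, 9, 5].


A·B = 4·4 + 3·9 + 2·5 = 53
‖A‖ = √29 = 5.3852, ‖B‖ = √122 = 11.0454
cos = 53/(√29·√122) = 53/√3538 = 0.891

0.891


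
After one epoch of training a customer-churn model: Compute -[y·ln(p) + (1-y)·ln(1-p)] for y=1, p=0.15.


BCE = -[y·ln(p) + (1-y)·ln(1-p)]
= -1·ln(0.15) - 0
= -ln(0.15) = 1.8971

1.8971


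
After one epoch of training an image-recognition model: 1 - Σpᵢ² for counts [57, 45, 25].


Probabilities: [57/127, 45/127, 25/127] ≈ [0.4488, 0.3543, 0.1969]
Σpᵢ² = (3249 + 2025 + 625)/127² = 5899/16129
Gini = 1 - Σpᵢ² = 1 - 5899/16129 = 0.6343

0.6343


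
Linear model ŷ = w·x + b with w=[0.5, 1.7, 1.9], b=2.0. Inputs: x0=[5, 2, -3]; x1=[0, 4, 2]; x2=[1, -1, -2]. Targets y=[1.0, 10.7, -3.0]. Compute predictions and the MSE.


ŷ0 = (0.5)·(5) + (1.7)·(2) + (1.9)·(-3) + 2.0 = 2.2
ŷ1 = (0.5)·(0) + (1.7)·(4) + (1.9)·(2) + 2.0 = 12.6
ŷ2 = (0.5)·(1) + (1.7)·(-1) + (1.9)·(-2) + 2.0 = -3.0
errors² = [1.44, 3.61, 0.0]
MSE = 5.0500/3 = 1.6833

1.6833


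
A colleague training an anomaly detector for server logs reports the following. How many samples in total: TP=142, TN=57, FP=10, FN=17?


Total = TP + TN + FP + FN
= 142 + 57 + 10 + 17
= 226
(Predicted positive: 152, predicted negative: 74)

226


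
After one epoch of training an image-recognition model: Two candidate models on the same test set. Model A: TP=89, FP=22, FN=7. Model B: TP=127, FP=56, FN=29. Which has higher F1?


Model A: P=89/111=0.8018, R=89/96=0.9271, F1=2PR/(P+R)=2TP/(2TP+FP+FN)=178/207=0.8599
Model B: P=127/183=0.694, R=127/156=0.8141, F1=2PR/(P+R)=2TP/(2TP+FP+FN)=254/339=0.7493
0.8599 > 0.7493 → Model A

Model A


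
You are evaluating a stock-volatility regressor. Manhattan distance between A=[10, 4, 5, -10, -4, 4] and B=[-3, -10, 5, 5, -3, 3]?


d = |10+ 3| + |4+ 10| + |5-5| + |-10-5| + |-4+ 3| + |4-3|
  = 13 + 14 + 0 + 15 + 1 + 1
  = 44

44


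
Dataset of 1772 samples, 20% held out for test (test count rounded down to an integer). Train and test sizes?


Test = ⌊1772·20/100⌋ = 354
Train = 1772 - 354 = 1418

Train: 1418, Test: 354


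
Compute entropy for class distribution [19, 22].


Probabilities: [19/41, 22/41] ≈ [0.4634, 0.5366]
H = -((19/41)·log₂(19/41) + (22/41)·log₂(22/41))
  = 0.9961 bits

0.9961 bits


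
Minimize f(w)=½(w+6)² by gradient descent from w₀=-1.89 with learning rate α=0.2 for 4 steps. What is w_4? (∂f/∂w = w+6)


step 1: grad = -1.89+6 = 4.11; w = -1.89 - 0.2·(4.11) = -2.712
step 2: grad = -2.712+6 = 3.288; w = -2.712 - 0.2·(3.288) = -3.3696
step 3: grad = -3.3696+6 = 2.6304; w = -3.3696 - 0.2·(2.6304) = -3.89568
step 4: grad = -3.89568+6 = 2.10432; w = -3.89568 - 0.2·(2.10432) = -4.316544

-4.316544


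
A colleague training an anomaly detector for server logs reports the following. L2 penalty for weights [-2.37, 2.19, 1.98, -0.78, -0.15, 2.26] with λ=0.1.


‖w‖₂² = (-2.37)² + (2.19)² + (1.98)² + (-0.78)² + (-0.15)² + (2.26)²
     = 5.6169 + 4.7961 + 3.9204 + 0.6084 + 0.0225 + 5.1076
     = 20.0719
λ·‖w‖₂² = 0.1·20.0719 = 2.00719

2.00719


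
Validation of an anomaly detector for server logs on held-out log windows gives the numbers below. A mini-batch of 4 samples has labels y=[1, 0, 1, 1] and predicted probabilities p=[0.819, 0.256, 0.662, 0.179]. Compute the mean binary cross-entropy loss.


L[0] = -ln(0.819) = 0.1997
L[1] = -ln(1-0.256) = -ln(0.744) = 0.2957
L[2] = -ln(0.662) = 0.4125
L[3] = -ln(0.179) = 1.7204
mean = (0.1997 + 0.2957 + 0.4125 + 1.7204)/4 = 0.6571

0.6571


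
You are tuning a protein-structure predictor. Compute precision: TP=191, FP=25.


Precision = TP/(TP+FP)
= 191/(191+25)
= 191/216 = 88.43%

88.43%


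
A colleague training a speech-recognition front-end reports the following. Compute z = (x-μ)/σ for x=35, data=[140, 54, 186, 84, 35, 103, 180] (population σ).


μ = 111.7143, σ = 54.8263
z = (35 - 111.7143)/54.8263 = -1.3992

-1.3992


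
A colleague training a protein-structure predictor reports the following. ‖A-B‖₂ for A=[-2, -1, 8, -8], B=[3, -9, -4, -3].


d = √((-2-3)² + (-1+ 9)² + (8+ 4)² + (-8+ 3)²)
  = √(25 + 64 + 144 + 25)
  = √258 = 16.0624

16.0624


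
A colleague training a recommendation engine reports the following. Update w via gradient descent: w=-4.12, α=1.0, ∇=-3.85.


w_new = w - α·∇
= -4.12 - 1.0·-3.85
= -4.12 + 3.85
= -0.27

-0.27


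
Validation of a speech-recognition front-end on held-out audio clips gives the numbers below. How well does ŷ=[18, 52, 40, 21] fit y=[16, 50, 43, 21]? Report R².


ȳ = 32.5
SS_res = Σ(y-ŷ)² = 17
SS_tot = Σ(y-ȳ)² = 821
R² = 1 - SS_res/SS_tot = 1 - 0.0207 = 0.9793

0.9793


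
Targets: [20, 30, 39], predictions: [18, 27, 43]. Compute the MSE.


Squared errors: (20-18)²=4, (30-27)²=9, (39-43)²=16
Sum = 29
MSE = 29/3 = 29/3

29/3


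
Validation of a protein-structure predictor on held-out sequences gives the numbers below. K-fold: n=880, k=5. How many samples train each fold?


Fold size = 880/5 = 176
Training per fold = 880 - 176 = 704

704


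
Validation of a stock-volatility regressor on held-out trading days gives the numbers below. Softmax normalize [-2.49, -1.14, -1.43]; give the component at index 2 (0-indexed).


Exponentials: e^-2.49=0.0829, e^-1.14=0.3198, e^-1.43=0.2393
Sum = 0.642
Softmax = [0.1291, 0.4981, 0.3727]
p[2] = 0.2393/0.642 = 0.3727

0.3727


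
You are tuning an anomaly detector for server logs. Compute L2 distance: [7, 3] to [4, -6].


d = √((7-4)² + (3+ 6)²)
  = √(9 + 81)
  = √90 = 9.4868

9.4868


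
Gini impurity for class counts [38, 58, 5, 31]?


Probabilities: [38/132, 58/132, 5/132, 31/132] ≈ [0.2879, 0.4394, 0.0379, 0.2348]
Σpᵢ² = (1444 + 3364 + 25 + 961)/132² = 5794/17424
Gini = 1 - Σpᵢ² = 1 - 5794/17424 = 0.6675

0.6675


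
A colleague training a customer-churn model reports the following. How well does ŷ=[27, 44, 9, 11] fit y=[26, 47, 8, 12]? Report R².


ȳ = 23.25
SS_res = Σ(y-ŷ)² = 12
SS_tot = Σ(y-ȳ)² = 930.75
R² = 1 - SS_res/SS_tot = 1 - 0.0129 = 0.9871

0.9871


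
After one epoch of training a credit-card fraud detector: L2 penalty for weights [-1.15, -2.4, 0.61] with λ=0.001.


‖w‖₂² = (-1.15)² + (-2.4)² + (0.61)²
     = 1.3225 + 5.76 + 0.3721
     = 7.4546
λ·‖w‖₂² = 0.001·7.4546 = 0.007455

0.007455


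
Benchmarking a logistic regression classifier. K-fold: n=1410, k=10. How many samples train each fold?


Fold size = 1410/10 = 141
Training per fold = 1410 - 141 = 1269

1269


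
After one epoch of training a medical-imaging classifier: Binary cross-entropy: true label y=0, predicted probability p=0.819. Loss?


BCE = -[y·ln(p) + (1-y)·ln(1-p)]
= -0 - 1·ln(1-0.819)
= -ln(0.181) = 1.7093

1.7093


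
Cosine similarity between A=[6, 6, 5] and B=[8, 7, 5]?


A·B = 6·8 + 6·7 + 5·5 = 115
‖A‖ = √97 = 9.8489, ‖B‖ = √138 = 11.7473
cos = 115/(√97·√138) = 115/√13386 = 0.994

0.994


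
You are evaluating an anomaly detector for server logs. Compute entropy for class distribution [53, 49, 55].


Probabilities: [53/157, 49/157, 55/157] ≈ [0.3376, 0.3121, 0.3503]
H = -((53/157)·log₂(53/157) + (49/157)·log₂(49/157) + (55/157)·log₂(55/157))
  = 1.5833 bits

1.5833 bits


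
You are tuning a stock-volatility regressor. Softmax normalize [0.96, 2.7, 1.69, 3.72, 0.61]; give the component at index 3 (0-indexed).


Exponentials: e^0.96=2.6117, e^2.7=14.8797, e^1.69=5.4195, e^3.72=41.2644, e^0.61=1.8404
Sum = 66.0157
Softmax = [0.0396, 0.2254, 0.0821, 0.6251, 0.0279]
p[3] = 41.2644/66.0157 = 0.6251

0.6251


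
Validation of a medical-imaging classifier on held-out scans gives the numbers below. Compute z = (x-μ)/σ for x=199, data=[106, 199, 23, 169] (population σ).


μ = 124.25, σ = 67.4069
z = (199 - 124.25)/67.4069 = 1.1089

1.1089


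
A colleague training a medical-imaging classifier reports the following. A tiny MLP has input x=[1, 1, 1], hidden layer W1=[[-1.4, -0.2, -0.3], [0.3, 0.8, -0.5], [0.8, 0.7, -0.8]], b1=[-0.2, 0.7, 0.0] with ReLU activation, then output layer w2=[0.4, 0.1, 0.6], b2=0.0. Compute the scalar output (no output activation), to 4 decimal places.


z1[0] = (-1.4)·(1) + (-0.2)·(1) + (-0.3)·(1) - 0.2 = -2.1
z1[1] = (0.3)·(1) + (0.8)·(1) + (-0.5)·(1) + 0.7 = 1.3
z1[2] = (0.8)·(1) + (0.7)·(1) + (-0.8)·(1) + 0.0 = 0.7
h = ReLU(z1) = [0.0, 1.3, 0.7]
output = (0.4)·(0.0) + (0.1)·(1.3) + (0.6)·(0.7) + 0.0 = 0.55

0.55


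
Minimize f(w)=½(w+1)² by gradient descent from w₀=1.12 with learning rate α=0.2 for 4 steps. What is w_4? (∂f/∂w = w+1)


step 1: grad = 1.12+1 = 2.12; w = 1.12 - 0.2·(2.12) = 0.696
step 2: grad = 0.696+1 = 1.696; w = 0.696 - 0.2·(1.696) = 0.3568
step 3: grad = 0.3568+1 = 1.3568; w = 0.3568 - 0.2·(1.3568) = 0.08544
step 4: grad = 0.08544+1 = 1.08544; w = 0.08544 - 0.2·(1.08544) = -0.131648

-0.131648


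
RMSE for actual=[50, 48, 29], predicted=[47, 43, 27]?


MSE = 38/3 = 12.6667
RMSE = √(38/3) = 3.559

3.559


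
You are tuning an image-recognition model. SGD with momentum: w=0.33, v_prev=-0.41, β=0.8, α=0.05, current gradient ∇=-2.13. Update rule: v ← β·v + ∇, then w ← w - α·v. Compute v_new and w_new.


v_new = 0.8·-0.41 - 2.13 = -0.328 - 2.13 = -2.458
w_new = 0.33 - 0.05·-2.458 = 0.33 + 0.1229 = 0.4529

v_new=-2.458, w_new=0.4529


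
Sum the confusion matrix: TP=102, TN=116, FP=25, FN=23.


Total = TP + TN + FP + FN
= 102 + 116 + 25 + 23
= 266
(Predicted positive: 127, predicted negative: 139)

266


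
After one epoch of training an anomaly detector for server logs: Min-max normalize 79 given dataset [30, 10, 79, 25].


min=10, max=79
(79-10)/(79-10) = 69/69 = 1.0

1.0


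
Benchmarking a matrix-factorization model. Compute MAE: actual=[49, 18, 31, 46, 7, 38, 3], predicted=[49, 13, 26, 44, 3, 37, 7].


Absolute errors: |49-49|=0, |18-13|=5, |31-26|=5, |46-44|=2, |7-3|=4, |38-37|=1, |3-7|=4
Sum = 21
MAE = 21/7 = 3

3


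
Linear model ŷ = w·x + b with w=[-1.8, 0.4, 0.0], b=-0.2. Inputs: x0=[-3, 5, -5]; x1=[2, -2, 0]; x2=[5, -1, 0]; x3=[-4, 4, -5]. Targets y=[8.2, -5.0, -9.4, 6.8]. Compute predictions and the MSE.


ŷ0 = (-1.8)·(-3) + (0.4)·(5) + (0.0)·(-5) - 0.2 = 7.2
ŷ1 = (-1.8)·(2) + (0.4)·(-2) + (0.0)·(0) - 0.2 = -4.6
ŷ2 = (-1.8)·(5) + (0.4)·(-1) + (0.0)·(0) - 0.2 = -9.6
ŷ3 = (-1.8)·(-4) + (0.4)·(4) + (0.0)·(-5) - 0.2 = 8.6
errors² = [1.0, 0.16, 0.04, 3.24]
MSE = 4.4400/4 = 1.11

1.11


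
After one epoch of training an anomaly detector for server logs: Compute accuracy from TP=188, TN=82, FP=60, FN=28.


Accuracy = (TP+TN)/(TP+TN+FP+FN)
= (188+82)/(358)
= 270/358 = 75.42%

75.42%


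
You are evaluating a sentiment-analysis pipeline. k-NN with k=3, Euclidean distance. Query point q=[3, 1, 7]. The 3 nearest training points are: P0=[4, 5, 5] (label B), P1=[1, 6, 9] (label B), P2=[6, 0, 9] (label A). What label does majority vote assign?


d(q,P0) = 4.5826  (label B)
d(q,P1) = 5.7446  (label B)
d(q,P2) = 3.7417  (label A)
Votes: A=1, B=2
Majority → B

B


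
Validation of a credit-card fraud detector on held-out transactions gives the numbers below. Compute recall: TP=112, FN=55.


Recall = TP/(TP+FN)
= 112/(112+55)
= 112/167 = 67.07%

67.07%


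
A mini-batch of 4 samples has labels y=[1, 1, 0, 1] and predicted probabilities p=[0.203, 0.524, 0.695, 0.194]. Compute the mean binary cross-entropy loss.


L[0] = -ln(0.203) = 1.5945
L[1] = -ln(0.524) = 0.6463
L[2] = -ln(1-0.695) = -ln(0.305) = 1.1874
L[3] = -ln(0.194) = 1.6399
mean = (1.5945 + 0.6463 + 1.1874 + 1.6399)/4 = 1.267

1.267


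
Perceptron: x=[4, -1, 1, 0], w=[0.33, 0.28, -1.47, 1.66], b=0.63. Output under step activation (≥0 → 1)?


z = (4)·(0.33) + (-1)·(0.28) + (1)·(-1.47) + (0)·(1.66) + 0.63
  = 0.2
step(z) = 1 (z≥0)

1


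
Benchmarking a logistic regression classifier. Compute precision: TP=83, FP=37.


Precision = TP/(TP+FP)
= 83/(83+37)
= 83/120 = 69.17%

69.17%


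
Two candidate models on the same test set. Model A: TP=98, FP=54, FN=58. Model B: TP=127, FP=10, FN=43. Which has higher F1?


Model A: P=98/152=0.6447, R=98/156=0.6282, F1=2PR/(P+R)=2TP/(2TP+FP+FN)=196/308=0.6364
Model B: P=127/137=0.927, R=127/170=0.7471, F1=2PR/(P+R)=2TP/(2TP+FP+FN)=254/307=0.8274
0.6364 < 0.8274 → Model B

Model B


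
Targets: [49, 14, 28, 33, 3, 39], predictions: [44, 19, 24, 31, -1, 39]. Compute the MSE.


Squared errors: (49-44)²=25, (14-19)²=25, (28-24)²=16, (33-31)²=4, (3+ 1)²=16, (39-39)²=0
Sum = 86
MSE = 86/6 = 43/3

43/3


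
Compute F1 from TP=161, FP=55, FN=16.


Precision = 161/216 = 0.7454
Recall = 161/177 = 0.9096
F1 = 2·P·R/(P+R) = 2·TP/(2·TP+FP+FN) = 322/(322+55+16) = 322/393 = 0.8193

0.8193


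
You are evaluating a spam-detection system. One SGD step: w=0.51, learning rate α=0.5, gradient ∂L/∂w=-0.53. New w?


w_new = w - α·∇
= 0.51 - 0.5·-0.53
= 0.51 + 0.265
= 0.775

0.775


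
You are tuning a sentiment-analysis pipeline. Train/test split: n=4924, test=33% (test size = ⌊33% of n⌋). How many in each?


Test = ⌊4924·33/100⌋ = 1624
Train = 4924 - 1624 = 3300

Train: 3300, Test: 1624


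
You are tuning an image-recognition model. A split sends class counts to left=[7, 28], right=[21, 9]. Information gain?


Parent = [28, 37], H_parent = 0.9861
H_left = 0.7219 (n=35), H_right = 0.8813 (n=30)
H_children = (35/65)·0.7219 + (30/65)·0.8813 = 0.7955
IG = 0.9861 - 0.7955 = 0.1906

0.1906


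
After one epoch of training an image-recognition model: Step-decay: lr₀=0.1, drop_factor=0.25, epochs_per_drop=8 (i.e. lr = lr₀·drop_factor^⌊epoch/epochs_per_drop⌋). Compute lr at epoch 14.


n_drops = ⌊14/8⌋ = 1
lr = 0.1·0.25^1 = 0.1·0.25 = 0.025

0.025


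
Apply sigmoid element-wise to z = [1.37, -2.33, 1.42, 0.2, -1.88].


σ(1.37) = 1/(1+e^-1.37) = 0.7974
σ(-2.33) = 1/(1+e^2.33) = 0.0887
σ(1.42) = 1/(1+e^-1.42) = 0.8053
σ(0.2) = 1/(1+e^-0.2) = 0.5498
σ(-1.88) = 1/(1+e^1.88) = 0.1324
result = [0.7974, 0.0887, 0.8053, 0.5498, 0.1324]

[0.7974, 0.0887, 0.8053, 0.5498, 0.1324]


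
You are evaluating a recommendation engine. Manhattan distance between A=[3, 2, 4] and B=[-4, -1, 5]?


d = |3+ 4| + |2+ 1| + |4-5|
  = 7 + 3 + 1
  = 11

11


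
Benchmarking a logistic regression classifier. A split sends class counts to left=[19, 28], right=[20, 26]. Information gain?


Parent = [39, 54], H_parent = 0.9812
H_left = 0.9734 (n=47), H_right = 0.9877 (n=46)
H_children = (47/93)·0.9734 + (46/93)·0.9877 = 0.9805
IG = 0.9812 - 0.9805 = 0.0007

0.0007


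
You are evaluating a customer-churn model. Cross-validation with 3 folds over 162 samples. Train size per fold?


Fold size = 162/3 = 54
Training per fold = 162 - 54 = 108

108


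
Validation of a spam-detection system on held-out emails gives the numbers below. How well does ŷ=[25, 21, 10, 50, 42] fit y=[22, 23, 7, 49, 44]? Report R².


ȳ = 29
SS_res = Σ(y-ŷ)² = 27
SS_tot = Σ(y-ȳ)² = 1194
R² = 1 - SS_res/SS_tot = 1 - 0.0226 = 0.9774

0.9774


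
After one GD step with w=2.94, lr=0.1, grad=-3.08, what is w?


w_new = w - α·∇
= 2.94 - 0.1·-3.08
= 2.94 + 0.308
= 3.248

3.248


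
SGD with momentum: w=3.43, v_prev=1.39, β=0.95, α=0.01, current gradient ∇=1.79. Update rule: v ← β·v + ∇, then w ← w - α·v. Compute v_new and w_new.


v_new = 0.95·1.39 + 1.79 = 1.3205 + 1.79 = 3.1105
w_new = 3.43 - 0.01·3.1105 = 3.43 - 0.031105 = 3.398895

v_new=3.1105, w_new=3.398895


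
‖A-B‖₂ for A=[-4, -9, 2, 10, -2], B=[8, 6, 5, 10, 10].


d = √((-4-8)² + (-9-6)² + (2-5)² + (10-10)² + (-2-10)²)
  = √(144 + 225 + 9 + 0 + 144)
  = √522 = 22.8473

22.8473


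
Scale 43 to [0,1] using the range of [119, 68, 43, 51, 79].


min=43, max=119
(43-43)/(119-43) = 0/76 = 0.0

0.0


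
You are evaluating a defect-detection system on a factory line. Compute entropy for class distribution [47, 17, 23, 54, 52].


Probabilities: [47/193, 17/193, 23/193, 54/193, 52/193] ≈ [0.2435, 0.0881, 0.1192, 0.2798, 0.2694]
H = -((47/193)·log₂(47/193) + (17/193)·log₂(17/193) + (23/193)·log₂(23/193) + (54/193)·log₂(54/193) + (52/193)·log₂(52/193))
  = 2.1946 bits

2.1946 bits


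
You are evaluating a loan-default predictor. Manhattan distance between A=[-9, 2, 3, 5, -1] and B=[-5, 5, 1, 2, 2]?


d = |-9+ 5| + |2-5| + |3-1| + |5-2| + |-1-2|
  = 4 + 3 + 2 + 3 + 3
  = 15

15


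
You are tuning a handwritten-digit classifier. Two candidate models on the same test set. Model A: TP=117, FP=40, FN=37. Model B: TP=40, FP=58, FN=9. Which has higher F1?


Model A: P=117/157=0.7452, R=117/154=0.7597, F1=2PR/(P+R)=2TP/(2TP+FP+FN)=234/311=0.7524
Model B: P=40/98=0.4082, R=40/49=0.8163, F1=2PR/(P+R)=2TP/(2TP+FP+FN)=80/147=0.5442
0.7524 > 0.5442 → Model A

Model A


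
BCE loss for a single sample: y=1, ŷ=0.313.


BCE = -[y·ln(p) + (1-y)·ln(1-p)]
= -1·ln(0.313) - 0
= -ln(0.313) = 1.1616

1.1616


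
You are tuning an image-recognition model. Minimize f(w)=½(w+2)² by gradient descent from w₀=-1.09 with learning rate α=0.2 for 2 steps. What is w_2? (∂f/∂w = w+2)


step 1: grad = -1.09+2 = 0.91; w = -1.09 - 0.2·(0.91) = -1.272
step 2: grad = -1.272+2 = 0.728; w = -1.272 - 0.2·(0.728) = -1.4176

-1.4176


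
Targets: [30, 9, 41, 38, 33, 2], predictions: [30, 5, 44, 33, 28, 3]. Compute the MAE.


Absolute errors: |30-30|=0, |9-5|=4, |41-44|=3, |38-33|=5, |33-28|=5, |2-3|=1
Sum = 18
MAE = 18/6 = 3

3


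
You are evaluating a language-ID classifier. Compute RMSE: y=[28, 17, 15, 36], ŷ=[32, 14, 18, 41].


MSE = 59/4 = 14.75
RMSE = √(59/4) = 3.8406

3.8406


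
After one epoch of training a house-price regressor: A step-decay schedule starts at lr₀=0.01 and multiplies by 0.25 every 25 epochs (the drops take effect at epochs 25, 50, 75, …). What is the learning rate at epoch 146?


n_drops = ⌊146/25⌋ = 5
lr = 0.01·0.25^5 = 0.01·0.0009765625 = 0.000009765625

0.000009765625


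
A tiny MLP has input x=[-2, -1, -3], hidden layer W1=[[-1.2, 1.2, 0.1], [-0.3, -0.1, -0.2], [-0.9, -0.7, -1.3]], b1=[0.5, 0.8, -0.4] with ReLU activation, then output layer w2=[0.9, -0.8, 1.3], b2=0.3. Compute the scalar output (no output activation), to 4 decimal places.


z1[0] = (-1.2)·(-2) + (1.2)·(-1) + (0.1)·(-3) + 0.5 = 1.4
z1[1] = (-0.3)·(-2) + (-0.1)·(-1) + (-0.2)·(-3) + 0.8 = 2.1
z1[2] = (-0.9)·(-2) + (-0.7)·(-1) + (-1.3)·(-3) - 0.4 = 6.0
h = ReLU(z1) = [1.4, 2.1, 6.0]
output = (0.9)·(1.4) + (-0.8)·(2.1) + (1.3)·(6.0) + 0.3 = 7.68

7.68


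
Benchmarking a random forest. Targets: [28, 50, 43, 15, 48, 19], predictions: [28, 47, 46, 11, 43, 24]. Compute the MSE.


Squared errors: (28-28)²=0, (50-47)²=9, (43-46)²=9, (15-11)²=16, (48-43)²=25, (19-24)²=25
Sum = 84
MSE = 84/6 = 14

14


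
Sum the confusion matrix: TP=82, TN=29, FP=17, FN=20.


Total = TP + TN + FP + FN
= 82 + 29 + 17 + 20
= 148
(Predicted positive: 99, predicted negative: 49)

148


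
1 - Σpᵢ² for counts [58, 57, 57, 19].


Probabilities: [58/191, 57/191, 57/191, 19/191] ≈ [0.3037, 0.2984, 0.2984, 0.0995]
Σpᵢ² = (3364 + 3249 + 3249 + 361)/191² = 10223/36481
Gini = 1 - Σpᵢ² = 1 - 10223/36481 = 0.7198

0.7198


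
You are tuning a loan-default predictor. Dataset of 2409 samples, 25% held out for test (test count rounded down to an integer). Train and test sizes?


Test = ⌊2409·25/100⌋ = 602
Train = 2409 - 602 = 1807

Train: 1807, Test: 602


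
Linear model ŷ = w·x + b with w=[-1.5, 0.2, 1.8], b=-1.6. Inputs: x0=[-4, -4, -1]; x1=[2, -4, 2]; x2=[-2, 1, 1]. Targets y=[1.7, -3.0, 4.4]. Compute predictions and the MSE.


ŷ0 = (-1.5)·(-4) + (0.2)·(-4) + (1.8)·(-1) - 1.6 = 1.8
ŷ1 = (-1.5)·(2) + (0.2)·(-4) + (1.8)·(2) - 1.6 = -1.8
ŷ2 = (-1.5)·(-2) + (0.2)·(1) + (1.8)·(1) - 1.6 = 3.4
errors² = [0.01, 1.44, 1.0]
MSE = 2.4500/3 = 0.8167

0.8167


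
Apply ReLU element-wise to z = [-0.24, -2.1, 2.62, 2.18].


ReLU(-0.24) = max(0, -0.24) = 0.0
ReLU(-2.1) = max(0, -2.1) = 0.0
ReLU(2.62) = max(0, 2.62) = 2.62
ReLU(2.18) = max(0, 2.18) = 2.18
result = [0.0, 0.0, 2.62, 2.18]

[0.0, 0.0, 2.62, 2.18]


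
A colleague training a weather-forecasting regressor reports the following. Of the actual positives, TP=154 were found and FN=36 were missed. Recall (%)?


Recall = TP/(TP+FN)
= 154/(154+36)
= 154/190 = 81.05%

81.05%


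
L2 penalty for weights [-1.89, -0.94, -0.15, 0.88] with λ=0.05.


‖w‖₂² = (-1.89)² + (-0.94)² + (-0.15)² + (0.88)²
     = 3.5721 + 0.8836 + 0.0225 + 0.7744
     = 5.2526
λ·‖w‖₂² = 0.05·5.2526 = 0.26263

0.26263


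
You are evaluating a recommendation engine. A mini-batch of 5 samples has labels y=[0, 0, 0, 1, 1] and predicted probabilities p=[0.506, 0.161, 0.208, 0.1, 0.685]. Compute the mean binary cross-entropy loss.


L[0] = -ln(1-0.506) = -ln(0.494) = 0.7052
L[1] = -ln(1-0.161) = -ln(0.839) = 0.1755
L[2] = -ln(1-0.208) = -ln(0.792) = 0.2332
L[3] = -ln(0.1) = 2.3026
L[4] = -ln(0.685) = 0.3783
mean = (0.7052 + 0.1755 + 0.2332 + 2.3026 + 0.3783)/5 = 0.759

0.759


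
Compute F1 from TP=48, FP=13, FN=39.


Precision = 48/61 = 0.7869
Recall = 48/87 = 0.5517
F1 = 2·P·R/(P+R) = 2·TP/(2·TP+FP+FN) = 96/(96+13+39) = 96/148 = 0.6486

0.6486


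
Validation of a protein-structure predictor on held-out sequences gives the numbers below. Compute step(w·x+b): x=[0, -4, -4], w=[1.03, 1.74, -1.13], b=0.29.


z = (0)·(1.03) + (-4)·(1.74) + (-4)·(-1.13) + 0.29
  = -2.15
step(z) = 0 (z<0)

0


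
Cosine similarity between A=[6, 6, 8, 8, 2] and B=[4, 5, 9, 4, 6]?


A·B = 6·4 + 6·5 + 8·9 + 8·4 + 2·6 = 170
‖A‖ = √204 = 14.2829, ‖B‖ = √174 = 13.1909
cos = 170/(√204·√174) = 170/√35496 = 0.9023

0.9023


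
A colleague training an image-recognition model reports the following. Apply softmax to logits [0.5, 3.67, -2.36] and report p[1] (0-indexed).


Exponentials: e^0.5=1.6487, e^3.67=39.2519, e^-2.36=0.0944
Sum = 40.995
Softmax = [0.0402, 0.9575, 0.0023]
p[1] = 39.2519/40.995 = 0.9575

0.9575


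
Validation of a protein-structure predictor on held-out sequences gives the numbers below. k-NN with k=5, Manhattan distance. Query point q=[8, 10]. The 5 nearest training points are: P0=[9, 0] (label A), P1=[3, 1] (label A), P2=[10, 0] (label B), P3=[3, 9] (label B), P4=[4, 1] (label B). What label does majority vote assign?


d(q,P0) = 11  (label A)
d(q,P1) = 14  (label A)
d(q,P2) = 12  (label B)
d(q,P3) = 6  (label B)
d(q,P4) = 13  (label B)
Votes: A=2, B=3
Majority → B

B


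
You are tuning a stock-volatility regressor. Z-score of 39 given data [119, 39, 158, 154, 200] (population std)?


μ = 134, σ = 54.0037
z = (39 - 134)/54.0037 = -1.7591

-1.7591


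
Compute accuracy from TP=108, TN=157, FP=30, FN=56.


Accuracy = (TP+TN)/(TP+TN+FP+FN)
= (108+157)/(351)
= 265/351 = 75.5%

75.5%


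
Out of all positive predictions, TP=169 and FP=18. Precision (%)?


Precision = TP/(TP+FP)
= 169/(169+18)
= 169/187 = 90.37%

90.37%


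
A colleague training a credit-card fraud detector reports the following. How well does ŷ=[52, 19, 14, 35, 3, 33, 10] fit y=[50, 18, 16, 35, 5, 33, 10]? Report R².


ȳ = 23.8571
SS_res = Σ(y-ŷ)² = 13
SS_tot = Σ(y-ȳ)² = 1534.86
R² = 1 - SS_res/SS_tot = 1 - 0.0085 = 0.9915

0.9915
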